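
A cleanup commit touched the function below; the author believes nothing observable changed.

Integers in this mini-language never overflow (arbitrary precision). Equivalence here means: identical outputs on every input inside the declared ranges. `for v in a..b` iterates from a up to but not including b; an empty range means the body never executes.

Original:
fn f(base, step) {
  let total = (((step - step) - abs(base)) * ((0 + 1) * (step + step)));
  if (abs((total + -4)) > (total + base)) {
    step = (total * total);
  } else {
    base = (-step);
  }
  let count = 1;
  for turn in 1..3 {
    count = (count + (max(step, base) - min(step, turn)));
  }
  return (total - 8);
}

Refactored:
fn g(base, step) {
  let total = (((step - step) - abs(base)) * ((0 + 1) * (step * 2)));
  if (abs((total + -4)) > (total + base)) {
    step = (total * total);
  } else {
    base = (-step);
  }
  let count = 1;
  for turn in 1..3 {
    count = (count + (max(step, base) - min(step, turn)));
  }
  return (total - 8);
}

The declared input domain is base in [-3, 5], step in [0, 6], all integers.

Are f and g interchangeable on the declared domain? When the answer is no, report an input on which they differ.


The two are interchangeable: constant usage differs, plus arithmetic usage differs, and every declared input agrees.
One worked example (base=4, step=2) — f: total = -16; (abs((total + -4)) > (total + base)) -> true; step = 256; count = 1; [turn=1]; count = 256; [turn=2]; count = 510; return -24; g: total = -16; (abs((total + -4)) > (total + base)) -> true; step = 256; count = 1; [turn=1]; count = 256; [turn=2]; count = 510; return -24; agreement on -24.
Checked all 63 inputs in the declared domain: the outputs agree on every one.
verdict: equivalent


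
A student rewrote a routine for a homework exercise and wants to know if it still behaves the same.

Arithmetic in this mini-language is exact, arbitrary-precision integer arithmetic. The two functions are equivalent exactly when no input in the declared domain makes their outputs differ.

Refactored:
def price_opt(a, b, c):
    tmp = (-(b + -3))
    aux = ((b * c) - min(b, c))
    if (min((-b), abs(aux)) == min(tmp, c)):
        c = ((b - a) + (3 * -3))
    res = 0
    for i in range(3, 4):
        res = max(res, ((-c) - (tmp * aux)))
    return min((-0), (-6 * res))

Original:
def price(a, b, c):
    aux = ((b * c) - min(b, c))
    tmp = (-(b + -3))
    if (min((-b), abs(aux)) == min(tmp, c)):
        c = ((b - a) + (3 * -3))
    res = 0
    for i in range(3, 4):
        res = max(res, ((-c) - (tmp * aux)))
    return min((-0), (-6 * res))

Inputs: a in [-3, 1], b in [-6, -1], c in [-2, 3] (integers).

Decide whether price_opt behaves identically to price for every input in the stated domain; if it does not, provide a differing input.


Equivalent — the differences include same computation, different form, yet no declared input distinguishes the two.
One worked example (a=-1, b=-1, c=3) — price: aux := -2 | tmp := 4 | (min((-b), abs(aux)) == min(tmp, c)): false | res := 0 | iter i=3: | res := 5 | result -30; price_opt: tmp := 4 | aux := -2 | (min((-b), abs(aux)) == min(tmp, c)): false | res := 0 | iter i=3: | res := 5 | result -30; agreement on -30.
Across all 180 domain points the two functions coincide.
verdict: equivalent


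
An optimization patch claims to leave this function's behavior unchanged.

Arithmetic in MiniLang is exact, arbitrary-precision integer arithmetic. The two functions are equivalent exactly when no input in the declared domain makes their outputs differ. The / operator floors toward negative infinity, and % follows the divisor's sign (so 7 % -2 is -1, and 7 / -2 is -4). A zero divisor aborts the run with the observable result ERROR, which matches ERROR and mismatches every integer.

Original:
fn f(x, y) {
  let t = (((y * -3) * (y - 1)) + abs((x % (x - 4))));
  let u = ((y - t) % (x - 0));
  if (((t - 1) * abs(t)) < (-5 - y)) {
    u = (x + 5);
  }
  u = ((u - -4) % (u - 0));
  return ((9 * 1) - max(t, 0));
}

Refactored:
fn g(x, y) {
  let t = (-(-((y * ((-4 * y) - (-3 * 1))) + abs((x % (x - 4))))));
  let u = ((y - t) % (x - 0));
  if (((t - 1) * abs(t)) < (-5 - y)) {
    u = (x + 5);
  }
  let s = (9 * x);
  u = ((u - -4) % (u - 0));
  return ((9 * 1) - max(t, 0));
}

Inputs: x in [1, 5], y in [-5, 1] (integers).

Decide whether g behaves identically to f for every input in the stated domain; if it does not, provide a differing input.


On input x=2, y=1, f returns 9 while g returns ERROR.
verdict: not equivalent; witness: x=2, y=1


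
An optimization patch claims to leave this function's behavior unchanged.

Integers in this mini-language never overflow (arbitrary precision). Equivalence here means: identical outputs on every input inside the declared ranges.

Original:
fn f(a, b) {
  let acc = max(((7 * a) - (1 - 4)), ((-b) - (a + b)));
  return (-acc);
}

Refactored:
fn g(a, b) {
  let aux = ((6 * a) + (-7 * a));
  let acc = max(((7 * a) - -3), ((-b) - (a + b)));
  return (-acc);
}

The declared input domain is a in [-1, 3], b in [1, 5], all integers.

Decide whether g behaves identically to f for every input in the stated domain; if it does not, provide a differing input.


The suspicious-looking change has no observable effect anywhere in the declared ranges.
One worked example (a=0, b=3) — f: acc := 3 | result -3; g: aux := 0 | acc := 3 | result -3; agreement on -3.
Every one of the 25 inputs gives matching results.
verdict: equivalent


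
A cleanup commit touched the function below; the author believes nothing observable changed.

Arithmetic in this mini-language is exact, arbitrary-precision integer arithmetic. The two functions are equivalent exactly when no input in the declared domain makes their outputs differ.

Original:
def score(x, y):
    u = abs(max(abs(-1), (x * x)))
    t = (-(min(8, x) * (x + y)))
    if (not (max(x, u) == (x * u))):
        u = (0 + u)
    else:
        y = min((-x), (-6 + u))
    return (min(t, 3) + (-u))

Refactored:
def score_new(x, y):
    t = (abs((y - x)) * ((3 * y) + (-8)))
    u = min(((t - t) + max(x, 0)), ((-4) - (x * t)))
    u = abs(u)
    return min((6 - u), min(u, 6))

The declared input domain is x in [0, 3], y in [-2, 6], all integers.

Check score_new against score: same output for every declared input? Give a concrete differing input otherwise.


Try x=0, y=-2.
score: u=1, then t=0, then (not (max(x, u) == (x * u))) is true, then u=1, then returns -1
score_new: t=-28, then u=-4, then u=4, then returns 2
-1 != 2, so the rewrite changes behavior.
verdict: not equivalent; witness: x=0, y=-2


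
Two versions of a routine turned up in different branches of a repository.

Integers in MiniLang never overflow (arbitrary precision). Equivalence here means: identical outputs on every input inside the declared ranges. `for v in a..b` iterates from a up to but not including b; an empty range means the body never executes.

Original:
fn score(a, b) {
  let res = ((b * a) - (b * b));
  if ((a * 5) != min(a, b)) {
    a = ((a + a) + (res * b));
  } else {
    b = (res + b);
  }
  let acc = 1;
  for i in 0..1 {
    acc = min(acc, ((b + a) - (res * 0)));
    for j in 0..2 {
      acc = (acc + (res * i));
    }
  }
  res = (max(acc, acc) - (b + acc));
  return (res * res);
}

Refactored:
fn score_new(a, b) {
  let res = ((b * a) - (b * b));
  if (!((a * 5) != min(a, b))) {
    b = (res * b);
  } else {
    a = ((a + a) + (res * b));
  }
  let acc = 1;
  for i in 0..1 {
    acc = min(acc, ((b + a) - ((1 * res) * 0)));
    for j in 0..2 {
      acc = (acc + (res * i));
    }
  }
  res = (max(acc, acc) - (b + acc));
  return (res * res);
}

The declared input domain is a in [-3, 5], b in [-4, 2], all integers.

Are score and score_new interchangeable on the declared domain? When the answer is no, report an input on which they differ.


Try a=0, b=1.
score: res=-1, then ((a * 5) != min(a, b)) is false, then b=0, then acc=1, then (i=0), then acc=0, then (j=0), then acc=0, then (j=1), then acc=0, then res=0, then returns 0
score_new: res=-1, then (!((a * 5) != min(a, b))) is true, then b=-1, then acc=1, then (i=0), then acc=-1, then (j=0), then acc=-1, then (j=1), then acc=-1, then res=1, then returns 1
0 and 1 differ, so these are not the same function on this domain.
verdict: not equivalent; witness: a=0, b=1


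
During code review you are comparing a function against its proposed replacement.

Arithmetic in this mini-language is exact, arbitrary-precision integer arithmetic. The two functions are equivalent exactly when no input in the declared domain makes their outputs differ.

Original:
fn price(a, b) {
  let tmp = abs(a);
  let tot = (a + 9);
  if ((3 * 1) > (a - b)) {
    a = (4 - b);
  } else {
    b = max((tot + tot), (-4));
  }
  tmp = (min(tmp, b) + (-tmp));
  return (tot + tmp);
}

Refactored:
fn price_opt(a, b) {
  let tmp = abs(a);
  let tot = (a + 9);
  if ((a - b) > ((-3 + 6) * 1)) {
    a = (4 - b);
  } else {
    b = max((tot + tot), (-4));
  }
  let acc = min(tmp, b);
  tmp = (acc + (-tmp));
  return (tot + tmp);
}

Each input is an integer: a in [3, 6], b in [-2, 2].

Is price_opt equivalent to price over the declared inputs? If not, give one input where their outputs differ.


Not equivalent: a=3, b=-2 separates them (12 vs 7).
price: tmp = 3; tot = 12; ((3 * 1) > (a - b)) -> false; b = 24; tmp = 0; return 12
price_opt: tmp = 3; tot = 12; ((a - b) > ((-3 + 6) * 1)) -> true; a = 6; acc = -2; tmp = -5; return 7
verdict: not equivalent; witness: a=3, b=-2


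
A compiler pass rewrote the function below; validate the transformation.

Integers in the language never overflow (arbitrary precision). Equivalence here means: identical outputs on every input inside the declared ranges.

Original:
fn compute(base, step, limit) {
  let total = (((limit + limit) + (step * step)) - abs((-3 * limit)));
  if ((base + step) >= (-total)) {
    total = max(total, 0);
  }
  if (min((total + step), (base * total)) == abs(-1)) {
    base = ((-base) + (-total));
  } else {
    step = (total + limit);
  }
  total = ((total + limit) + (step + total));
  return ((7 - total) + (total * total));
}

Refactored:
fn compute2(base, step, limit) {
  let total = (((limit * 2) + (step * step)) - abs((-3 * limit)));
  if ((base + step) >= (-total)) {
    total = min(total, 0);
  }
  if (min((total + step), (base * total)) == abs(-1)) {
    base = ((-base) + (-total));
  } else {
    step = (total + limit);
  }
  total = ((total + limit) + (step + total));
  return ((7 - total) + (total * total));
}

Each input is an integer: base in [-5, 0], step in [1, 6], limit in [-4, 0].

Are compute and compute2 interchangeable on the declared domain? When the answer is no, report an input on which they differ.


There is a counterexample at base=-5, step=2, limit=0: 139 on one side, 7 on the other.
compute: total := 4 | ((base + step) >= (-total)): true | total := 4 | (min((total + step), (base * total)) == abs(-1)): false | step := 4 | total := 12 | result 139
compute2: total := 4 | ((base + step) >= (-total)): true | total := 0 | (min((total + step), (base * total)) == abs(-1)): false | step := 0 | total := 0 | result 7
verdict: not equivalent; witness: base=-5, step=2, limit=0


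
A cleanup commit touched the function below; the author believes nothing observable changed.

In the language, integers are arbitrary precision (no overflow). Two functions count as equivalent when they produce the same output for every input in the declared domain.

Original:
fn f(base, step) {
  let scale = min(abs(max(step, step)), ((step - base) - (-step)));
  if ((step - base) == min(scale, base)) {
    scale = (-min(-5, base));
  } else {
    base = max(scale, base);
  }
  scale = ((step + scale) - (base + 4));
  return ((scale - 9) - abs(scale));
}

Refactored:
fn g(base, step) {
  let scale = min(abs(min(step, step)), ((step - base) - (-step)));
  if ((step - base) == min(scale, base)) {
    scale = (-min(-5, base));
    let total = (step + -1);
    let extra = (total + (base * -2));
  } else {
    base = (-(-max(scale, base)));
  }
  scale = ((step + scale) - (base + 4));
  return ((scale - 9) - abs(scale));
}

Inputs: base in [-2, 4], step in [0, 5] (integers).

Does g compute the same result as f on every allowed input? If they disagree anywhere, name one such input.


Equivalent. The edit looks behavioral (`max(step, step)` became `min(step, step)`), but over these ranges it never changes the outcome.
Checked all 42 inputs in the declared domain: the outputs agree on every one.
Tracing base=-2, step=3: f: scale = 3; ((step - base) == min(scale, base)) -> false; base = 3; scale = -1; return -11 | g: scale = 3; ((step - base) == min(scale, base)) -> false; base = 3; scale = -1; return -11 — matching result -11.
verdict: equivalent


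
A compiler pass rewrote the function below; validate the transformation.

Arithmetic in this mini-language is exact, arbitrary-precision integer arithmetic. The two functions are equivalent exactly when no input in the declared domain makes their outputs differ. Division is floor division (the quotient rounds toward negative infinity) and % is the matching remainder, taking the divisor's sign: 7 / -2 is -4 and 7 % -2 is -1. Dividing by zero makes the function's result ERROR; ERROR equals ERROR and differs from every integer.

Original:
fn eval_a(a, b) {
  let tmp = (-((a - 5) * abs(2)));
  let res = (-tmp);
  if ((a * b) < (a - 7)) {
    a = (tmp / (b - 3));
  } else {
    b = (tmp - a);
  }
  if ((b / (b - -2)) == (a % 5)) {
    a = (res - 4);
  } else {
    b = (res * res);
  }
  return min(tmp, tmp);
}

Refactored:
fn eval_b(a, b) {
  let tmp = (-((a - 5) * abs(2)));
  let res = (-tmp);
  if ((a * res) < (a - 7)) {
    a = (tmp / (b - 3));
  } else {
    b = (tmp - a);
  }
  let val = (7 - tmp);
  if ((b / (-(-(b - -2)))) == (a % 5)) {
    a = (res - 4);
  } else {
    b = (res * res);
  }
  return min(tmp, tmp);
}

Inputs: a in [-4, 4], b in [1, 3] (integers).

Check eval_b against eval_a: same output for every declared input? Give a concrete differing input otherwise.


Consider the input a=-4, b=3.
eval_a: tmp becomes 18; next res becomes -18; next ((a * b) < (a - 7)) evaluates to true; next hits division by zero so the output is ERROR
eval_b: tmp becomes 18; next res becomes -18; next ((a * res) < (a - 7)) evaluates to false; next b becomes 22; next val becomes -11; next ((b / (-(-(b - -2)))) == (a % 5)) evaluates to false; next b becomes 324; next final value 18
ERROR vs 18 — the two versions disagree here.
verdict: not equivalent; witness: a=-4, b=3


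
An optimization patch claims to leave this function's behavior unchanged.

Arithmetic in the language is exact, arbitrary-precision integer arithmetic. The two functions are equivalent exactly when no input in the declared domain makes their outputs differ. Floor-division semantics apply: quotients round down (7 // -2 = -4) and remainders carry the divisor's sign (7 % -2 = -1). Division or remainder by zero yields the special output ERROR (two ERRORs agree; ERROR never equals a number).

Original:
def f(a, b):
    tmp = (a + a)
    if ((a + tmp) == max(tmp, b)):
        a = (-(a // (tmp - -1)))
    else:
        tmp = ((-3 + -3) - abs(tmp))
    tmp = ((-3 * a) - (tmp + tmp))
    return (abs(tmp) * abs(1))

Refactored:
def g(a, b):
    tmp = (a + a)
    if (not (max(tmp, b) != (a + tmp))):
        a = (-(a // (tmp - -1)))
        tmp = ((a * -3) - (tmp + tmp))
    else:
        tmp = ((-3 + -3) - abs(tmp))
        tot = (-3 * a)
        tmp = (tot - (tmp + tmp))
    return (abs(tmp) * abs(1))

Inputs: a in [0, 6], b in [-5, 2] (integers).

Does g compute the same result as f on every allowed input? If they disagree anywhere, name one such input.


The two are interchangeable: constant usage differs; and local variable names differ; and boolean connective usage differs; and comparison usage differs; and arithmetic usage differs; and statement counts differ, and every declared input agrees.
One worked example (a=3, b=-5) — f: tmp becomes 6; next ((a + tmp) == max(tmp, b)) evaluates to false; next tmp becomes -12; next tmp becomes 15; next final value 15; g: tmp becomes 6; next (not (max(tmp, b) != (a + tmp))) evaluates to false; next tmp becomes -12; next tot becomes -9; next tmp becomes 15; next final value 15; agreement on 15.
An exhaustive pass over the 56 declared inputs shows identical outputs.
verdict: equivalent


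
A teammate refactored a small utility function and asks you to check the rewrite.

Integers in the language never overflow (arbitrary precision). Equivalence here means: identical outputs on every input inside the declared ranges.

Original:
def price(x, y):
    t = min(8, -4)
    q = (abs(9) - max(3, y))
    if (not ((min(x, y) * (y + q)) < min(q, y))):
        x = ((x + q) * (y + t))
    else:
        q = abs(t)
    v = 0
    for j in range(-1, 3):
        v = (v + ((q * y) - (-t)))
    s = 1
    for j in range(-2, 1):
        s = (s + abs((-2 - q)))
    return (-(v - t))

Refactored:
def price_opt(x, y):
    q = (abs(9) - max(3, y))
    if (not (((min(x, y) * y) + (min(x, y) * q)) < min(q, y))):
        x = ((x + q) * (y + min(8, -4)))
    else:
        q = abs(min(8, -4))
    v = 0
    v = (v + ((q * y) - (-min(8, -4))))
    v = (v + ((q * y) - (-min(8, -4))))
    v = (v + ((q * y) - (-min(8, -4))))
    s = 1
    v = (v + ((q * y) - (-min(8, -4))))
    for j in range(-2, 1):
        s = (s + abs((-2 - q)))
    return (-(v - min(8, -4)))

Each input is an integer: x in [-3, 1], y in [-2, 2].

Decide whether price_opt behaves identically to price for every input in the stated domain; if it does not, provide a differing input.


This is a faithful refactor — min/max/abs usage differs; arithmetic usage differs; constant usage differs; statement counts differ; local variable names differ; loop structure differs, but the computed results match everywhere.
Tracing x=-1, y=-2: price: t := -4 | q := 6 | (not ((min(x, y) * (y + q)) < min(q, y))): false | q := 4 | v := 0 | iter j=-1: | v := -12 | iter j=0: | v := -24 | iter j=1: | v := -36 | iter j=2: | v := -48 | s := 1 | iter j=-2: | s := 7 | iter j=-1: | s := 13 | iter j=0: | s := 19 | result 44 | price_opt: q := 6 | (not (((min(x, y) * y) + (min(x, y) * q)) < min(q, y))): false | q := 4 | v := 0 | v := -12 | v := -24 | v := -36 | s := 1 | v := -48 | iter j=-2: | s := 7 | iter j=-1: | s := 13 | iter j=0: | s := 19 | result 44 — matching result 44.
Every one of the 25 inputs gives matching results.
verdict: equivalent


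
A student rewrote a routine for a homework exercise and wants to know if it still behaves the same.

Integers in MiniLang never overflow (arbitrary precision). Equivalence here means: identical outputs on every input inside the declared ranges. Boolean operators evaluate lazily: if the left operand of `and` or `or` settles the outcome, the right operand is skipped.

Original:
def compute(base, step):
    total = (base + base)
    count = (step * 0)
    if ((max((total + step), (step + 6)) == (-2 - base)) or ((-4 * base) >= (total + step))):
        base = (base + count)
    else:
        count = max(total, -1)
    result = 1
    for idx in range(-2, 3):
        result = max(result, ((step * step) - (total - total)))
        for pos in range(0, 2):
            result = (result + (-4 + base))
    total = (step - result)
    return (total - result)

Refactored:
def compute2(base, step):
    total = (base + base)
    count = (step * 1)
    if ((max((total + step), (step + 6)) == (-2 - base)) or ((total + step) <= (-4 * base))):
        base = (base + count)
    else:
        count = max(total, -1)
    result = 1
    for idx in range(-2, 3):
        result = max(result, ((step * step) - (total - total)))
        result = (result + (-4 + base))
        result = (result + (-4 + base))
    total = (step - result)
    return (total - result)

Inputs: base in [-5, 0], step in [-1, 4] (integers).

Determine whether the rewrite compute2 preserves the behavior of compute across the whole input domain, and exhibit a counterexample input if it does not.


Consider the input base=-5, step=-1.
compute: total becomes -10; next count becomes 0; next ((max((total + step), (step + 6)) == (-2 - base)) or ((-4 * base) >= (total + step))) evaluates to true; next base becomes -5; next result becomes 1; next at idx=-2:; next result becomes 1; next at pos=0:; next result becomes -8; next at pos=1:; next result becomes -17; next at idx=-1:; next result becomes 1; next at pos=0:; next result becomes -8; next at pos=1:; next result becomes -17; next at idx=0:; next result becomes 1; next at pos=0:; next result becomes -8; next at pos=1:; next result becomes -17; next at idx=1:; next result becomes 1; next at pos=0:; next result becomes -8; next at pos=1:; next result becomes -17; next at idx=2:; next result becomes 1; next at pos=0:; next result becomes -8; next at pos=1:; next result becomes -17; next total becomes 16; next final value 33
compute2: total becomes -10; next count becomes -1; next ((max((total + step), (step + 6)) == (-2 - base)) or ((total + step) <= (-4 * base))) evaluates to true; next base becomes -6; next result becomes 1; next at idx=-2:; next result becomes 1; next result becomes -9; next result becomes -19; next at idx=-1:; next result becomes 1; next result becomes -9; next result becomes -19; next at idx=0:; next result becomes 1; next result becomes -9; next result becomes -19; next at idx=1:; next result becomes 1; next result becomes -9; next result becomes -19; next at idx=2:; next result becomes 1; next result becomes -9; next result becomes -19; next total becomes 18; next final value 37
33 against 37: the behavior changed.
verdict: not equivalent; witness: base=-5, step=-1


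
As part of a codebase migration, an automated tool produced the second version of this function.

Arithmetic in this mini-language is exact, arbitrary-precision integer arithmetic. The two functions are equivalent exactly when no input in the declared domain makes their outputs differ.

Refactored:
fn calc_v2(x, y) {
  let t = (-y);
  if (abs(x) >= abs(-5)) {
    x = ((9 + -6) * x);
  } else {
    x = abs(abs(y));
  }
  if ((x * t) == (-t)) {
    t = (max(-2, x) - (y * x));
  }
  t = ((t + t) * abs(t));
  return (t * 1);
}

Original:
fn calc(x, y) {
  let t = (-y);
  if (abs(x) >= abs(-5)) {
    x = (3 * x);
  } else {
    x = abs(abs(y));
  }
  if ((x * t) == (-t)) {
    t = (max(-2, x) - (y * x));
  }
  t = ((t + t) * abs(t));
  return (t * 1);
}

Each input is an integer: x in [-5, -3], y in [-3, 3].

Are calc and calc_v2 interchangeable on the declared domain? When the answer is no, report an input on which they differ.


Reading the diff, among the changes: arithmetic usage differs; constant usage differs.
Tracing x=-5, y=1: calc: t=-1, then (abs(x) >= abs(-5)) is true, then x=-15, then ((x * t) == (-t)) is false, then t=-2, then returns -2 | calc_v2: t=-1, then (abs(x) >= abs(-5)) is true, then x=-15, then ((x * t) == (-t)) is false, then t=-2, then returns -2 — matching result -2.
Every one of the 21 inputs gives matching results.
verdict: equivalent


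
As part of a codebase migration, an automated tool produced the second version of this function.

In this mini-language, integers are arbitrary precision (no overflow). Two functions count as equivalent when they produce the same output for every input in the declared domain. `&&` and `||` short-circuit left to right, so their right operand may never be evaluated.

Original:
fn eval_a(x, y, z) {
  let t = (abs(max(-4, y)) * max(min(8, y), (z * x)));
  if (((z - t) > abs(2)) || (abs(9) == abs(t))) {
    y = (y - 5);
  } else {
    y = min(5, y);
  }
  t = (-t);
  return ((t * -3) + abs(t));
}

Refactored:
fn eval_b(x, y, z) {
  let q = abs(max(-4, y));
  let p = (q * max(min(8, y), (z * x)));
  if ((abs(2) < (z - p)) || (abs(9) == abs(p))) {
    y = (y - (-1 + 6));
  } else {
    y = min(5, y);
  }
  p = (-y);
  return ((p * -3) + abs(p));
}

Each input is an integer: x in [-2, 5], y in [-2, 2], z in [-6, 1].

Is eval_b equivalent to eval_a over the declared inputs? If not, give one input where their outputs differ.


There is a counterexample at x=-2, y=-2, z=-6: 96 on one side, -4 on the other.
eval_a: t := 24 | (((z - t) > abs(2)) || (abs(9) == abs(t))): false | y := -2 | t := -24 | result 96
eval_b: q := 2 | p := 24 | ((abs(2) < (z - p)) || (abs(9) == abs(p))): false | y := -2 | p := 2 | result -4
verdict: not equivalent; witness: x=-2, y=-2, z=-6


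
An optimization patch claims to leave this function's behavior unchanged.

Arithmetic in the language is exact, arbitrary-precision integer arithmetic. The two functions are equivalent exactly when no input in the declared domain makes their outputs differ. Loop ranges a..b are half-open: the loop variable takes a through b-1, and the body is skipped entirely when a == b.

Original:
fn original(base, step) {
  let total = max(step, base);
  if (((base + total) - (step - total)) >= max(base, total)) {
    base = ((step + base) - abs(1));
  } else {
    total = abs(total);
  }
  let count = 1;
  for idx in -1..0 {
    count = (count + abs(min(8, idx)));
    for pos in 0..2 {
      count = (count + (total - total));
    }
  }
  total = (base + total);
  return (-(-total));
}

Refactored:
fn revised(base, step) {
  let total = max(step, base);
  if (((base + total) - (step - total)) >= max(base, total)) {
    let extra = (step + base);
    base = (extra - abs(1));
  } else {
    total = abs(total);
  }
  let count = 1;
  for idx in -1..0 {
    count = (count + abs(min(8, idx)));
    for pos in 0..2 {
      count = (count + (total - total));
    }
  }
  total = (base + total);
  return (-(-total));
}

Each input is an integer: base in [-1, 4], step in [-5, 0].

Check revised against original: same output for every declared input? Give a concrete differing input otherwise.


Differences: local variable names differ, and statement counts differ — yet all 36 inputs agree.
verdict: equivalent


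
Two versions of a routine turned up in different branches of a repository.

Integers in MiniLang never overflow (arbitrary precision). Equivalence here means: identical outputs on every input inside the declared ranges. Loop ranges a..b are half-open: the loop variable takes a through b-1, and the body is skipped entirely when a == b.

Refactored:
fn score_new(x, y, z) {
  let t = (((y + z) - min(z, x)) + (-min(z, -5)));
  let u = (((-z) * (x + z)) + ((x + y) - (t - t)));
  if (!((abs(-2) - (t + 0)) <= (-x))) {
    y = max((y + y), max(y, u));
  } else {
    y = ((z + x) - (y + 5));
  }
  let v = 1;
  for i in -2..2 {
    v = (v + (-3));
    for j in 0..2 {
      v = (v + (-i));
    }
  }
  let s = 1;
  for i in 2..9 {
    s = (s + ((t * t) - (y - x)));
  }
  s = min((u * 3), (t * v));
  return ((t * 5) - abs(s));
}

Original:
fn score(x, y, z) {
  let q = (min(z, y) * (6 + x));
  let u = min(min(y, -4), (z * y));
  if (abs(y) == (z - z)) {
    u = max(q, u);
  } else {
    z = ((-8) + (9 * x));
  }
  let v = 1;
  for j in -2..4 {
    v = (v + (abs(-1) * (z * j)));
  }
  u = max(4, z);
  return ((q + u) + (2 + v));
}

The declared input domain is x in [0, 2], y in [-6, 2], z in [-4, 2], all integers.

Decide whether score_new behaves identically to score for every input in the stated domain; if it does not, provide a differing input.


Run the pair on x=0, y=-6, z=-4.
score: q=-36, then u=-6, then (abs(y) == (z - z)) is false, then z=-8, then v=1, then (j=-2), then v=17, then (j=-1), then v=25, then (j=0), then v=25, then (j=1), then v=17, then (j=2), then v=1, then (j=3), then v=-23, then u=4, then returns -53
score_new: t=-1, then u=-22, then (!((abs(-2) - (t + 0)) <= (-x))) is true, then y=-6, then v=1, then (i=-2), then v=-2, then (j=0), then v=0, then (j=1), then v=2, then (i=-1), then v=-1, then (j=0), then v=0, then (j=1), then v=1, then (i=0), then v=-2, then (j=0), then v=-2, then (j=1), then v=-2, then (i=1), then v=-5, then (j=0), then v=-6, then (j=1), then v=-7, then s=1, then (i=2), then s=8, then (i=3), then s=15, then (i=4), then s=22, then (i=5), then s=29, then (i=6), then s=36, then (i=7), then s=43, then (i=8), then s=50, then s=-66, then returns -71
-53 against -71: the behavior changed.
verdict: not equivalent; witness: x=0, y=-6, z=-4


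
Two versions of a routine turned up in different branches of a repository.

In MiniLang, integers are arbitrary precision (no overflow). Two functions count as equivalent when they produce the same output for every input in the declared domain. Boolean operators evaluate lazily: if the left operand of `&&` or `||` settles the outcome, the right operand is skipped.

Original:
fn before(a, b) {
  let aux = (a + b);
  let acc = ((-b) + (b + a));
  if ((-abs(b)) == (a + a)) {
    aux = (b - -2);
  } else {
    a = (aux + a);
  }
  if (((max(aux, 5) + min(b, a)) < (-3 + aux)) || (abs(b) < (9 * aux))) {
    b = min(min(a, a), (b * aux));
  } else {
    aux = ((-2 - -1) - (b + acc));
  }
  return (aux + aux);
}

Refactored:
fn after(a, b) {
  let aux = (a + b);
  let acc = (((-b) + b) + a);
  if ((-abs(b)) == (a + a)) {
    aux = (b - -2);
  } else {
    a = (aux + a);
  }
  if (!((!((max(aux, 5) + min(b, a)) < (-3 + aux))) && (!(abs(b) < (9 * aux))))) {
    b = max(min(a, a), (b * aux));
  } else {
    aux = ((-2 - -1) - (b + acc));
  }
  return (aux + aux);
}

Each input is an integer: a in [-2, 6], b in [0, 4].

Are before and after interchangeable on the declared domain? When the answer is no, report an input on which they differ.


The edit looks behavioral (`min(min(a, a), (b * aux))` became `max(min(a, a), (b * aux))`), but over these ranges it never changes the outcome; all 45 inputs agree.
verdict: equivalent


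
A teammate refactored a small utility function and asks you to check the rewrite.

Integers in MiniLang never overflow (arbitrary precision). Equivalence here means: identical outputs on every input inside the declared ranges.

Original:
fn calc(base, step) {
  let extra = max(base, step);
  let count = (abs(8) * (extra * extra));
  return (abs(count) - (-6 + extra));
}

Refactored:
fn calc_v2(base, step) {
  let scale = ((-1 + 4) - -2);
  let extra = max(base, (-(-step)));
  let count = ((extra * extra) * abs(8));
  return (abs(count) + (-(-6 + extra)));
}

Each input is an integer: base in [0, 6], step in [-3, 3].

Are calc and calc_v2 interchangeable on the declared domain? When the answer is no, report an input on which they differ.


Side by side, the visible changes include: statement counts differ, constant usage differs, arithmetic usage differs, local variable names differ.
Spot check at base=1, step=-2 — calc: extra becomes 1; next count becomes 8; next final value 13. calc_v2: scale becomes 5; next extra becomes 1; next count becomes 8; next final value 13. Both give 13.
Checked all 49 inputs in the declared domain: the outputs agree on every one.
verdict: equivalent


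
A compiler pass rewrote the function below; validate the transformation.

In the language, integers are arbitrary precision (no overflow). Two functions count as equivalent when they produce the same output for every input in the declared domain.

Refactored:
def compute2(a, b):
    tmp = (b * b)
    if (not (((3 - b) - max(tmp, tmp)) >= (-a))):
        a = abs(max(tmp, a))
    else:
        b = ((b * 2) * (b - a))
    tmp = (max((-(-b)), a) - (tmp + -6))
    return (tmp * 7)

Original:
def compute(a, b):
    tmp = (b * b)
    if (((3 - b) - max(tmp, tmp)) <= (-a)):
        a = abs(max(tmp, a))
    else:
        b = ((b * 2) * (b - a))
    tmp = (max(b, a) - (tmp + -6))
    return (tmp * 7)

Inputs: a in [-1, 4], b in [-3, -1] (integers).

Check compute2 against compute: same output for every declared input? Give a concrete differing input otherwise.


Run the pair on a=3, b=-3.
compute: tmp = 9; (((3 - b) - max(tmp, tmp)) <= (-a)) -> true; a = 9; tmp = 6; return 42
compute2: tmp = 9; (not (((3 - b) - max(tmp, tmp)) >= (-a))) -> false; b = 36; tmp = 33; return 231
42 and 231 differ, so these are not the same function on this domain.
verdict: not equivalent; witness: a=3, b=-3


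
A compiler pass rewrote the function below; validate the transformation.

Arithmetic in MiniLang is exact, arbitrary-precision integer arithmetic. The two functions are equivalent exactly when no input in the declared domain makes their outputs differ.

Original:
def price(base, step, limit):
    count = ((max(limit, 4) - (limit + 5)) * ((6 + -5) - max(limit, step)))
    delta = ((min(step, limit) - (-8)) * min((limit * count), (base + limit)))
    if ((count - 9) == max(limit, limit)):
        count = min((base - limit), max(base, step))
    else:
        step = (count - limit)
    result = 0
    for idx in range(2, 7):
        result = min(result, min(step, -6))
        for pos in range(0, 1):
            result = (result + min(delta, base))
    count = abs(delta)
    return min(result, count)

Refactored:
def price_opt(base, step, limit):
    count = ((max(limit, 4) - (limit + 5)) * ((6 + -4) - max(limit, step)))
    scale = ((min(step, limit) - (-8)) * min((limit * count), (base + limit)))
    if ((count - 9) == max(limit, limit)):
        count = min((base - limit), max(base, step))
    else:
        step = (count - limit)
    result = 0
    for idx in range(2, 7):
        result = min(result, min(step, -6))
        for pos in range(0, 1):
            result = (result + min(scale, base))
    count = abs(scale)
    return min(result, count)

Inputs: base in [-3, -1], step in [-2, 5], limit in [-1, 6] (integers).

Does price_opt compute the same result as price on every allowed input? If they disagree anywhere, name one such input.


At base=-2, step=-2, limit=1: price gives -36, price_opt gives -66.
verdict: not equivalent; witness: base=-2, step=-2, limit=1


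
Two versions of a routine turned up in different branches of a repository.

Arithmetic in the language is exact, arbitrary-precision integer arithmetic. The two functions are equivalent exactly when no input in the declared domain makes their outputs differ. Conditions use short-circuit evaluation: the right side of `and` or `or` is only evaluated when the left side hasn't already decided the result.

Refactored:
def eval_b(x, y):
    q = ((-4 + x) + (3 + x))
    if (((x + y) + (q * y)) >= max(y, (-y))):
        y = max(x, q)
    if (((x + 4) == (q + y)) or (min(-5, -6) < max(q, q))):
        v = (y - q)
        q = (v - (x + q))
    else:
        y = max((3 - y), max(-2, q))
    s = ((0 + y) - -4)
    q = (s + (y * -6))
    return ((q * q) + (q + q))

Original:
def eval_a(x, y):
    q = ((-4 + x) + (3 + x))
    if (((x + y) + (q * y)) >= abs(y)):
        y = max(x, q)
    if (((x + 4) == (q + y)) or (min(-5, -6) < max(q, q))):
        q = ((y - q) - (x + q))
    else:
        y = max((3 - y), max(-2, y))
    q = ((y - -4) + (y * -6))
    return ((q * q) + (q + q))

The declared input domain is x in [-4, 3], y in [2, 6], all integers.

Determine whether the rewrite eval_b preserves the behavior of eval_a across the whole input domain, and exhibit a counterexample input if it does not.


There is a counterexample at x=-4, y=2: 24 on one side, -1 on the other.
eval_a: q := -9 | (((x + y) + (q * y)) >= abs(y)): false | (((x + 4) == (q + y)) or (min(-5, -6) < max(q, q))): false | y := 2 | q := -6 | result 24
eval_b: q := -9 | (((x + y) + (q * y)) >= max(y, (-y))): false | (((x + 4) == (q + y)) or (min(-5, -6) < max(q, q))): false | y := 1 | s := 5 | q := -1 | result -1
verdict: not equivalent; witness: x=-4, y=2


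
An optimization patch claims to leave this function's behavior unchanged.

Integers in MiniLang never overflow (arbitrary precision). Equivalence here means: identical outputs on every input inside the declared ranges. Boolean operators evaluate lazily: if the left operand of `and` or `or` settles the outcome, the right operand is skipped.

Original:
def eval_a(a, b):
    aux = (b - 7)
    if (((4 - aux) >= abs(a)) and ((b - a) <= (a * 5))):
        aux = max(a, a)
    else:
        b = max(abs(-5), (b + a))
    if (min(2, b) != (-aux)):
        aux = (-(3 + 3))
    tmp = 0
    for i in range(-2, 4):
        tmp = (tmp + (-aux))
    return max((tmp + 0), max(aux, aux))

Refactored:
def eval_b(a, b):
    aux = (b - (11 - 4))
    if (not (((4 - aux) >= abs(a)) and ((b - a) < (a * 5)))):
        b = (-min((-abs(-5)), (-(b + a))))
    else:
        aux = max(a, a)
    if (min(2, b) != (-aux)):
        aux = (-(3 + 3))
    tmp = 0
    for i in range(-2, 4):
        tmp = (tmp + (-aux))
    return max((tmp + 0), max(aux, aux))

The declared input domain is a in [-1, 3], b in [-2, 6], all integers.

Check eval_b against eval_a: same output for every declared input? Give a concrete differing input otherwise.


These are not equivalent — on a=0, b=0 the outputs split (0 vs 36).
eval_a: aux becomes -7; next (((4 - aux) >= abs(a)) and ((b - a) <= (a * 5))) evaluates to true; next aux becomes 0; next (min(2, b) != (-aux)) evaluates to false; next tmp becomes 0; next at i=-2:; next tmp becomes 0; next at i=-1:; next tmp becomes 0; next at i=0:; next tmp becomes 0; next at i=1:; next tmp becomes 0; next at i=2:; next tmp becomes 0; next at i=3:; next tmp becomes 0; next final value 0
eval_b: aux becomes -7; next (not (((4 - aux) >= abs(a)) and ((b - a) < (a * 5)))) evaluates to true; next b becomes 5; next (min(2, b) != (-aux)) evaluates to true; next aux becomes -6; next tmp becomes 0; next at i=-2:; next tmp becomes 6; next at i=-1:; next tmp becomes 12; next at i=0:; next tmp becomes 18; next at i=1:; next tmp becomes 24; next at i=2:; next tmp becomes 30; next at i=3:; next tmp becomes 36; next final value 36
verdict: not equivalent; witness: a=0, b=0


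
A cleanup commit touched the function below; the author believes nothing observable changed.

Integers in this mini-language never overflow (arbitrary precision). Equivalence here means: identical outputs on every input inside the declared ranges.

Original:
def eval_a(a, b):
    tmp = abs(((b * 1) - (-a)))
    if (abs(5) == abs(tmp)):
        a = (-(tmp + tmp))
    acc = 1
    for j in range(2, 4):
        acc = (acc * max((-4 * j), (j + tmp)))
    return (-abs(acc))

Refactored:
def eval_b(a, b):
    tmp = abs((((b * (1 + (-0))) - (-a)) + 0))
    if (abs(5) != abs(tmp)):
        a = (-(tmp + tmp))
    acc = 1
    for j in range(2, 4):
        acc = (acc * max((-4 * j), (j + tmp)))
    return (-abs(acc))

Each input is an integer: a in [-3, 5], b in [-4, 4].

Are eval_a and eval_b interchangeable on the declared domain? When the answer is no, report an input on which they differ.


Although `(abs(5) == abs(tmp))` became `(abs(5) != abs(tmp))`, no input in the stated domain can expose it.
Spot check at a=4, b=1 — eval_a: tmp=5, then (abs(5) == abs(tmp)) is true, then a=-10, then acc=1, then (j=2), then acc=7, then (j=3), then acc=56, then returns -56. eval_b: tmp=5, then (abs(5) != abs(tmp)) is false, then acc=1, then (j=2), then acc=7, then (j=3), then acc=56, then returns -56. Both give -56.
Sweeping the whole domain (81 inputs) finds no disagreement.
verdict: equivalent


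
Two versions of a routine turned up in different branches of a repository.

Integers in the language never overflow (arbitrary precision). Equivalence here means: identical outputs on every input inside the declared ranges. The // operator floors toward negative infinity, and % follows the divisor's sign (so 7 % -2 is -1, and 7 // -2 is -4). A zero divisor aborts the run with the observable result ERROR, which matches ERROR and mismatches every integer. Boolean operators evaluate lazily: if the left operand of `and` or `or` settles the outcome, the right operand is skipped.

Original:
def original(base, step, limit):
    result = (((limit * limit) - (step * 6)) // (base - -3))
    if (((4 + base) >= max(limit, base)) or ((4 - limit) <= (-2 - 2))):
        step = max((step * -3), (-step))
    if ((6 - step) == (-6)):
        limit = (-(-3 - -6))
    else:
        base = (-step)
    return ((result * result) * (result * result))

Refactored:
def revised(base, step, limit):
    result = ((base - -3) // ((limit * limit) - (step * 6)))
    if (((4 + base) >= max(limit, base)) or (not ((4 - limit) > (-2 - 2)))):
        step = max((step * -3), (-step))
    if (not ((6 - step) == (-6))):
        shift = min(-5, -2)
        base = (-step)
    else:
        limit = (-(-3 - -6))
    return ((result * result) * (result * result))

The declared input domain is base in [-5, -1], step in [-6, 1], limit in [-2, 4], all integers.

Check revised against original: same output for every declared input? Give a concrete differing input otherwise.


The rewrite breaks on base=-5, step=-6, limit=-2, where the results are 160000 and 1.
original: result becomes -20; next (((4 + base) >= max(limit, base)) or ((4 - limit) <= (-2 - 2))) evaluates to true; next step becomes 18; next ((6 - step) == (-6)) evaluates to false; next base becomes -18; next final value 160000
revised: result becomes -1; next (((4 + base) >= max(limit, base)) or (not ((4 - limit) > (-2 - 2)))) evaluates to true; next step becomes 18; next (not ((6 - step) == (-6))) evaluates to true; next shift becomes -5; next base becomes -18; next final value 1
verdict: not equivalent; witness: base=-5, step=-6, limit=-2
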